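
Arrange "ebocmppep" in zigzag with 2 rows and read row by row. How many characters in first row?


Zigzag "ebocmppep" into 2 rows:
Placing characters:
  'e' => row 0
  'b' => row 1
  'o' => row 0
  'c' => row 1
  'm' => row 0
  'p' => row 1
  'p' => row 0
  'e' => row 1
  'p' => row 0
Rows:
  Row 0: "eompp"
  Row 1: "bcpe"
First row length: 5

5


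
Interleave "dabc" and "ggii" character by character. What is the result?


Interleaving "dabc" and "ggii":
  Position 0: 'd' from first, 'g' from second => "dg"
  Position 1: 'a' from first, 'g' from second => "ag"
  Position 2: 'b' from first, 'i' from second => "bi"
  Position 3: 'c' from first, 'i' from second => "ci"
Result: dgagbici

dgagbici


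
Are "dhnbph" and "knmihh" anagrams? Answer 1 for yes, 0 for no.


Strings: "dhnbph", "knmihh"
Sorted first:  bdhhnp
Sorted second: hhikmn
Differ at position 0: 'b' vs 'h' => not anagrams

0


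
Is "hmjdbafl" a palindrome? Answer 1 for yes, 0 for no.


Input: hmjdbafl
Reversed: lfabdjmh
  Compare pos 0 ('h') with pos 7 ('l'): MISMATCH
  Compare pos 1 ('m') with pos 6 ('f'): MISMATCH
  Compare pos 2 ('j') with pos 5 ('a'): MISMATCH
  Compare pos 3 ('d') with pos 4 ('b'): MISMATCH
Result: not a palindrome

0


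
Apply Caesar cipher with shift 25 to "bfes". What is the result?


Caesar cipher: shift "bfes" by 25
  'b' (pos 1) + 25 = pos 0 = 'a'
  'f' (pos 5) + 25 = pos 4 = 'e'
  'e' (pos 4) + 25 = pos 3 = 'd'
  's' (pos 18) + 25 = pos 17 = 'r'
Result: aedr

aedr


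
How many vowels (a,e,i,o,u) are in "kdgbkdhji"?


Input: kdgbkdhji
Checking each character:
  'k' at position 0: consonant
  'd' at position 1: consonant
  'g' at position 2: consonant
  'b' at position 3: consonant
  'k' at position 4: consonant
  'd' at position 5: consonant
  'h' at position 6: consonant
  'j' at position 7: consonant
  'i' at position 8: vowel (running total: 1)
Total vowels: 1

1


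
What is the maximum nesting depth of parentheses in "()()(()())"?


Input: "()()(()())"
Tracking depth:
  Position 0 '(': depth becomes 1
  Position 1 ')': depth becomes 0
  Position 2 '(': depth becomes 1
  Position 3 ')': depth becomes 0
  Position 4 '(': depth becomes 1
  Position 5 '(': depth becomes 2
  Position 6 ')': depth becomes 1
  Position 7 '(': depth becomes 2
  Position 8 ')': depth becomes 1
  Position 9 ')': depth becomes 0
Maximum depth reached: 2

2


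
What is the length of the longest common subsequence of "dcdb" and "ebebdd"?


LCS of "dcdb" and "ebebdd"
DP table:
           e    b    e    b    d    d
      0    0    0    0    0    0    0
  d   0    0    0    0    0    1    1
  c   0    0    0    0    0    1    1
  d   0    0    0    0    0    1    2
  b   0    0    1    1    1    1    2
LCS length = dp[4][6] = 2

2


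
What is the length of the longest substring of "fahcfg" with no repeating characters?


Input: "fahcfg"
Sliding window (track last position of each char):
  Position 0 ('f'): window [0,0] length 1 -- new best
  Position 1 ('a'): window [0,1] length 2 -- new best
  Position 2 ('h'): window [0,2] length 3 -- new best
  Position 3 ('c'): window [0,3] length 4 -- new best
  Position 4 ('f'): repeat (last at 0), move window start to 1
  Position 4 ('f'): window [1,4] length 4
  Position 5 ('g'): window [1,5] length 5 -- new best
Longest substring with no repeats: "ahcfg" with length 5

5


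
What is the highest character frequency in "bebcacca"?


Input: bebcacca
Character counts:
  'a': 2
  'b': 2
  'c': 3
  'e': 1
Maximum frequency: 3

3


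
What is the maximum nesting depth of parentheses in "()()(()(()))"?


Input: "()()(()(()))"
Tracking depth:
  Position 0 '(': depth becomes 1
  Position 1 ')': depth becomes 0
  Position 2 '(': depth becomes 1
  Position 3 ')': depth becomes 0
  Position 4 '(': depth becomes 1
  Position 5 '(': depth becomes 2
  Position 6 ')': depth becomes 1
  Position 7 '(': depth becomes 2
  Position 8 '(': depth becomes 3
  Position 9 ')': depth becomes 2
  Position 10 ')': depth becomes 1
  Position 11 ')': depth becomes 0
Maximum depth reached: 3

3


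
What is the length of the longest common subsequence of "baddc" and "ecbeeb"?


LCS of "baddc" and "ecbeeb"
DP table:
           e    c    b    e    e    b
      0    0    0    0    0    0    0
  b   0    0    0    1    1    1    1
  a   0    0    0    1    1    1    1
  d   0    0    0    1    1    1    1
  d   0    0    0    1    1    1    1
  c   0    0    1    1    1    1    1
LCS length = dp[5][6] = 1

1


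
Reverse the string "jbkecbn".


Input: jbkecbn
Reading characters right to left:
  Position 6: 'n'
  Position 5: 'b'
  Position 4: 'c'
  Position 3: 'e'
  Position 2: 'k'
  Position 1: 'b'
  Position 0: 'j'
Reversed: nbcekbj

nbcekbj


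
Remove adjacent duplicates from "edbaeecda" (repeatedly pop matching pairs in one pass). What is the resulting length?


Input: edbaeecda
Stack-based adjacent duplicate removal:
  Read 'e': push. Stack: e
  Read 'd': push. Stack: ed
  Read 'b': push. Stack: edb
  Read 'a': push. Stack: edba
  Read 'e': push. Stack: edbae
  Read 'e': matches stack top 'e' => pop. Stack: edba
  Read 'c': push. Stack: edbac
  Read 'd': push. Stack: edbacd
  Read 'a': push. Stack: edbacda
Final stack: "edbacda" (length 7)

7


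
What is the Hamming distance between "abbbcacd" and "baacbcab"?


Comparing "abbbcacd" and "baacbcab" position by position:
  Position 0: 'a' vs 'b' => differ
  Position 1: 'b' vs 'a' => differ
  Position 2: 'b' vs 'a' => differ
  Position 3: 'b' vs 'c' => differ
  Position 4: 'c' vs 'b' => differ
  Position 5: 'a' vs 'c' => differ
  Position 6: 'c' vs 'a' => differ
  Position 7: 'd' vs 'b' => differ
Total differences (Hamming distance): 8

8


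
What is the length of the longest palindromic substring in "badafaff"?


Input: "badafaff"
Checking substrings for palindromes:
  [1:4] "ada" (len 3) => palindrome
  [3:6] "afa" (len 3) => palindrome
  [4:7] "faf" (len 3) => palindrome
  [6:8] "ff" (len 2) => palindrome
Longest palindromic substring: "ada" with length 3

3


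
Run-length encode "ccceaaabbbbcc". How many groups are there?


Input: ccceaaabbbbcc
Scanning for consecutive runs:
  Group 1: 'c' x 3 (positions 0-2)
  Group 2: 'e' x 1 (positions 3-3)
  Group 3: 'a' x 3 (positions 4-6)
  Group 4: 'b' x 4 (positions 7-10)
  Group 5: 'c' x 2 (positions 11-12)
Total groups: 5

5


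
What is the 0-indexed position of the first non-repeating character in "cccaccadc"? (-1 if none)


Input: cccaccadc
Character frequencies:
  'a': 2
  'c': 6
  'd': 1
Scanning left to right for freq == 1:
  Position 0 ('c'): freq=6, skip
  Position 1 ('c'): freq=6, skip
  Position 2 ('c'): freq=6, skip
  Position 3 ('a'): freq=2, skip
  Position 4 ('c'): freq=6, skip
  Position 5 ('c'): freq=6, skip
  Position 6 ('a'): freq=2, skip
  Position 7 ('d'): unique! => answer = 7

7


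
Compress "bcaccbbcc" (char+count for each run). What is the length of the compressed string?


Input: bcaccbbcc
Runs:
  'b' x 1 => "b1"
  'c' x 1 => "c1"
  'a' x 1 => "a1"
  'c' x 2 => "c2"
  'b' x 2 => "b2"
  'c' x 2 => "c2"
Compressed: "b1c1a1c2b2c2"
Compressed length: 12

12


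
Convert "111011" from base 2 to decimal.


Input: "111011" in base 2
Positional expansion:
  Digit '1' (value 1) x 2^5 = 32
  Digit '1' (value 1) x 2^4 = 16
  Digit '1' (value 1) x 2^3 = 8
  Digit '0' (value 0) x 2^2 = 0
  Digit '1' (value 1) x 2^1 = 2
  Digit '1' (value 1) x 2^0 = 1
Sum = 59

59


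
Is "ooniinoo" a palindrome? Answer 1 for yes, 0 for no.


Input: ooniinoo
Reversed: ooniinoo
  Compare pos 0 ('o') with pos 7 ('o'): match
  Compare pos 1 ('o') with pos 6 ('o'): match
  Compare pos 2 ('n') with pos 5 ('n'): match
  Compare pos 3 ('i') with pos 4 ('i'): match
Result: palindrome

1


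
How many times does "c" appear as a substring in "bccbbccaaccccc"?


Searching for "c" in "bccbbccaaccccc"
Scanning each position:
  Position 0: "b" => no
  Position 1: "c" => MATCH
  Position 2: "c" => MATCH
  Position 3: "b" => no
  Position 4: "b" => no
  Position 5: "c" => MATCH
  Position 6: "c" => MATCH
  Position 7: "a" => no
  Position 8: "a" => no
  Position 9: "c" => MATCH
  Position 10: "c" => MATCH
  Position 11: "c" => MATCH
  Position 12: "c" => MATCH
  Position 13: "c" => MATCH
Total occurrences: 9

9


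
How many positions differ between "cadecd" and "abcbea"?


Comparing "cadecd" and "abcbea" position by position:
  Position 0: 'c' vs 'a' => DIFFER
  Position 1: 'a' vs 'b' => DIFFER
  Position 2: 'd' vs 'c' => DIFFER
  Position 3: 'e' vs 'b' => DIFFER
  Position 4: 'c' vs 'e' => DIFFER
  Position 5: 'd' vs 'a' => DIFFER
Positions that differ: 6

6


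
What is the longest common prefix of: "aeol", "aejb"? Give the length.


Words: aeol, aejb
  Position 0: all 'a' => match
  Position 1: all 'e' => match
  Position 2: ('o', 'j') => mismatch, stop
LCP = "ae" (length 2)

2


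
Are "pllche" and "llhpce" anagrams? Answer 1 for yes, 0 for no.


Strings: "pllche", "llhpce"
Sorted first:  cehllp
Sorted second: cehllp
Sorted forms match => anagrams

1


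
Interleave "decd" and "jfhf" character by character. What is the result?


Interleaving "decd" and "jfhf":
  Position 0: 'd' from first, 'j' from second => "dj"
  Position 1: 'e' from first, 'f' from second => "ef"
  Position 2: 'c' from first, 'h' from second => "ch"
  Position 3: 'd' from first, 'f' from second => "df"
Result: djefchdf

djefchdf


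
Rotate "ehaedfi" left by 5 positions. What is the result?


Input: "ehaedfi", rotate left by 5
First 5 characters: "ehaed"
Remaining characters: "fi"
Concatenate remaining + first: "fi" + "ehaed" = "fiehaed"

fiehaed


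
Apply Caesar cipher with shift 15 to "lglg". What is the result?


Caesar cipher: shift "lglg" by 15
  'l' (pos 11) + 15 = pos 0 = 'a'
  'g' (pos 6) + 15 = pos 21 = 'v'
  'l' (pos 11) + 15 = pos 0 = 'a'
  'g' (pos 6) + 15 = pos 21 = 'v'
Result: avav

avav


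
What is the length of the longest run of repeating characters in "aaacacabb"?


Input: "aaacacabb"
Scanning for longest run:
  Position 1 ('a'): continues run of 'a', length=2
  Position 2 ('a'): continues run of 'a', length=3
  Position 3 ('c'): new char, reset run to 1
  Position 4 ('a'): new char, reset run to 1
  Position 5 ('c'): new char, reset run to 1
  Position 6 ('a'): new char, reset run to 1
  Position 7 ('b'): new char, reset run to 1
  Position 8 ('b'): continues run of 'b', length=2
Longest run: 'a' with length 3

3


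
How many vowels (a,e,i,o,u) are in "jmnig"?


Input: jmnig
Checking each character:
  'j' at position 0: consonant
  'm' at position 1: consonant
  'n' at position 2: consonant
  'i' at position 3: vowel (running total: 1)
  'g' at position 4: consonant
Total vowels: 1

1


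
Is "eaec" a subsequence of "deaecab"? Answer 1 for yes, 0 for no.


Check if "eaec" is a subsequence of "deaecab"
Greedy scan:
  Position 0 ('d'): no match needed
  Position 1 ('e'): matches sub[0] = 'e'
  Position 2 ('a'): matches sub[1] = 'a'
  Position 3 ('e'): matches sub[2] = 'e'
  Position 4 ('c'): matches sub[3] = 'c'
  Position 5 ('a'): no match needed
  Position 6 ('b'): no match needed
All 4 characters matched => is a subsequence

1


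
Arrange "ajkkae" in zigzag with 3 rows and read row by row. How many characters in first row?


Zigzag "ajkkae" into 3 rows:
Placing characters:
  'a' => row 0
  'j' => row 1
  'k' => row 2
  'k' => row 1
  'a' => row 0
  'e' => row 1
Rows:
  Row 0: "aa"
  Row 1: "jke"
  Row 2: "k"
First row length: 2

2


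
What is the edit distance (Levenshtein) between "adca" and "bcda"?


Computing edit distance: "adca" -> "bcda"
DP table:
           b    c    d    a
      0    1    2    3    4
  a   1    1    2    3    3
  d   2    2    2    2    3
  c   3    3    2    3    3
  a   4    4    3    3    3
Edit distance = dp[4][4] = 3

3


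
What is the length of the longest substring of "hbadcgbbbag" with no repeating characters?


Input: "hbadcgbbbag"
Sliding window (track last position of each char):
  Position 0 ('h'): window [0,0] length 1 -- new best
  Position 1 ('b'): window [0,1] length 2 -- new best
  Position 2 ('a'): window [0,2] length 3 -- new best
  Position 3 ('d'): window [0,3] length 4 -- new best
  Position 4 ('c'): window [0,4] length 5 -- new best
  Position 5 ('g'): window [0,5] length 6 -- new best
  Position 6 ('b'): repeat (last at 1), move window start to 2
  Position 6 ('b'): window [2,6] length 5
  Position 7 ('b'): repeat (last at 6), move window start to 7
  Position 7 ('b'): window [7,7] length 1
  Position 8 ('b'): repeat (last at 7), move window start to 8
  Position 8 ('b'): window [8,8] length 1
  Position 9 ('a'): window [8,9] length 2
  Position 10 ('g'): window [8,10] length 3
Longest substring with no repeats: "hbadcg" with length 6

6


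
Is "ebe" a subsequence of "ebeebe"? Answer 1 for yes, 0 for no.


Check if "ebe" is a subsequence of "ebeebe"
Greedy scan:
  Position 0 ('e'): matches sub[0] = 'e'
  Position 1 ('b'): matches sub[1] = 'b'
  Position 2 ('e'): matches sub[2] = 'e'
  Position 3 ('e'): no match needed
  Position 4 ('b'): no match needed
  Position 5 ('e'): no match needed
All 3 characters matched => is a subsequence

1


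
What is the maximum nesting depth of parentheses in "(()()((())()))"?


Input: "(()()((())()))"
Tracking depth:
  Position 0 '(': depth becomes 1
  Position 1 '(': depth becomes 2
  Position 2 ')': depth becomes 1
  Position 3 '(': depth becomes 2
  Position 4 ')': depth becomes 1
  Position 5 '(': depth becomes 2
  Position 6 '(': depth becomes 3
  Position 7 '(': depth becomes 4
  Position 8 ')': depth becomes 3
  Position 9 ')': depth becomes 2
  Position 10 '(': depth becomes 3
  Position 11 ')': depth becomes 2
  Position 12 ')': depth becomes 1
  Position 13 ')': depth becomes 0
Maximum depth reached: 4

4


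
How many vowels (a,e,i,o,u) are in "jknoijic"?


Input: jknoijic
Checking each character:
  'j' at position 0: consonant
  'k' at position 1: consonant
  'n' at position 2: consonant
  'o' at position 3: vowel (running total: 1)
  'i' at position 4: vowel (running total: 2)
  'j' at position 5: consonant
  'i' at position 6: vowel (running total: 3)
  'c' at position 7: consonant
Total vowels: 3

3


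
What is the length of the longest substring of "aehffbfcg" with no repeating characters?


Input: "aehffbfcg"
Sliding window (track last position of each char):
  Position 0 ('a'): window [0,0] length 1 -- new best
  Position 1 ('e'): window [0,1] length 2 -- new best
  Position 2 ('h'): window [0,2] length 3 -- new best
  Position 3 ('f'): window [0,3] length 4 -- new best
  Position 4 ('f'): repeat (last at 3), move window start to 4
  Position 4 ('f'): window [4,4] length 1
  Position 5 ('b'): window [4,5] length 2
  Position 6 ('f'): repeat (last at 4), move window start to 5
  Position 6 ('f'): window [5,6] length 2
  Position 7 ('c'): window [5,7] length 3
  Position 8 ('g'): window [5,8] length 4
Longest substring with no repeats: "aehf" with length 4

4


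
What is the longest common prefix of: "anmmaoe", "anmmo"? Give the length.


Words: anmmaoe, anmmo
  Position 0: all 'a' => match
  Position 1: all 'n' => match
  Position 2: all 'm' => match
  Position 3: all 'm' => match
  Position 4: ('a', 'o') => mismatch, stop
LCP = "anmm" (length 4)

4


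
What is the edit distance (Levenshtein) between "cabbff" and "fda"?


Computing edit distance: "cabbff" -> "fda"
DP table:
           f    d    a
      0    1    2    3
  c   1    1    2    3
  a   2    2    2    2
  b   3    3    3    3
  b   4    4    4    4
  f   5    4    5    5
  f   6    5    5    6
Edit distance = dp[6][3] = 6

6


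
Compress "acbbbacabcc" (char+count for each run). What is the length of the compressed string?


Input: acbbbacabcc
Runs:
  'a' x 1 => "a1"
  'c' x 1 => "c1"
  'b' x 3 => "b3"
  'a' x 1 => "a1"
  'c' x 1 => "c1"
  'a' x 1 => "a1"
  'b' x 1 => "b1"
  'c' x 2 => "c2"
Compressed: "a1c1b3a1c1a1b1c2"
Compressed length: 16

16


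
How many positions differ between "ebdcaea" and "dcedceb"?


Comparing "ebdcaea" and "dcedceb" position by position:
  Position 0: 'e' vs 'd' => DIFFER
  Position 1: 'b' vs 'c' => DIFFER
  Position 2: 'd' vs 'e' => DIFFER
  Position 3: 'c' vs 'd' => DIFFER
  Position 4: 'a' vs 'c' => DIFFER
  Position 5: 'e' vs 'e' => same
  Position 6: 'a' vs 'b' => DIFFER
Positions that differ: 6

6


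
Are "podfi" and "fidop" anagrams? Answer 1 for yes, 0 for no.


Strings: "podfi", "fidop"
Sorted first:  dfiop
Sorted second: dfiop
Sorted forms match => anagrams

1


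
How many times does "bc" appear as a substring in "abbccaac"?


Searching for "bc" in "abbccaac"
Scanning each position:
  Position 0: "ab" => no
  Position 1: "bb" => no
  Position 2: "bc" => MATCH
  Position 3: "cc" => no
  Position 4: "ca" => no
  Position 5: "aa" => no
  Position 6: "ac" => no
Total occurrences: 1

1


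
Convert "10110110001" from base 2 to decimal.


Input: "10110110001" in base 2
Positional expansion:
  Digit '1' (value 1) x 2^10 = 1024
  Digit '0' (value 0) x 2^9 = 0
  Digit '1' (value 1) x 2^8 = 256
  Digit '1' (value 1) x 2^7 = 128
  Digit '0' (value 0) x 2^6 = 0
  Digit '1' (value 1) x 2^5 = 32
  Digit '1' (value 1) x 2^4 = 16
  Digit '0' (value 0) x 2^3 = 0
  Digit '0' (value 0) x 2^2 = 0
  Digit '0' (value 0) x 2^1 = 0
  Digit '1' (value 1) x 2^0 = 1
Sum = 1457

1457


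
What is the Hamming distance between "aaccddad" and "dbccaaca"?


Comparing "aaccddad" and "dbccaaca" position by position:
  Position 0: 'a' vs 'd' => differ
  Position 1: 'a' vs 'b' => differ
  Position 2: 'c' vs 'c' => same
  Position 3: 'c' vs 'c' => same
  Position 4: 'd' vs 'a' => differ
  Position 5: 'd' vs 'a' => differ
  Position 6: 'a' vs 'c' => differ
  Position 7: 'd' vs 'a' => differ
Total differences (Hamming distance): 6

6


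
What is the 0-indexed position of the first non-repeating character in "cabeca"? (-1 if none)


Input: cabeca
Character frequencies:
  'a': 2
  'b': 1
  'c': 2
  'e': 1
Scanning left to right for freq == 1:
  Position 0 ('c'): freq=2, skip
  Position 1 ('a'): freq=2, skip
  Position 2 ('b'): unique! => answer = 2

2


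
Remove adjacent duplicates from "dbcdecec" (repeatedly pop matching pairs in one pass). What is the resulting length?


Input: dbcdecec
Stack-based adjacent duplicate removal:
  Read 'd': push. Stack: d
  Read 'b': push. Stack: db
  Read 'c': push. Stack: dbc
  Read 'd': push. Stack: dbcd
  Read 'e': push. Stack: dbcde
  Read 'c': push. Stack: dbcdec
  Read 'e': push. Stack: dbcdece
  Read 'c': push. Stack: dbcdecec
Final stack: "dbcdecec" (length 8)

8


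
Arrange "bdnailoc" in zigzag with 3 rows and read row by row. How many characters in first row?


Zigzag "bdnailoc" into 3 rows:
Placing characters:
  'b' => row 0
  'd' => row 1
  'n' => row 2
  'a' => row 1
  'i' => row 0
  'l' => row 1
  'o' => row 2
  'c' => row 1
Rows:
  Row 0: "bi"
  Row 1: "dalc"
  Row 2: "no"
First row length: 2

2


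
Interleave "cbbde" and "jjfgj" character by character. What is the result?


Interleaving "cbbde" and "jjfgj":
  Position 0: 'c' from first, 'j' from second => "cj"
  Position 1: 'b' from first, 'j' from second => "bj"
  Position 2: 'b' from first, 'f' from second => "bf"
  Position 3: 'd' from first, 'g' from second => "dg"
  Position 4: 'e' from first, 'j' from second => "ej"
Result: cjbjbfdgej

cjbjbfdgej


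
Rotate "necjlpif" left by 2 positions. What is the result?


Input: "necjlpif", rotate left by 2
First 2 characters: "ne"
Remaining characters: "cjlpif"
Concatenate remaining + first: "cjlpif" + "ne" = "cjlpifne"

cjlpifne


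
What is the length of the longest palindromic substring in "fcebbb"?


Input: "fcebbb"
Checking substrings for palindromes:
  [3:6] "bbb" (len 3) => palindrome
  [3:5] "bb" (len 2) => palindrome
  [4:6] "bb" (len 2) => palindrome
Longest palindromic substring: "bbb" with length 3

3


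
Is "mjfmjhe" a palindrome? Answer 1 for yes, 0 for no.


Input: mjfmjhe
Reversed: ehjmfjm
  Compare pos 0 ('m') with pos 6 ('e'): MISMATCH
  Compare pos 1 ('j') with pos 5 ('h'): MISMATCH
  Compare pos 2 ('f') with pos 4 ('j'): MISMATCH
Result: not a palindrome

0


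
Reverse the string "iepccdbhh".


Input: iepccdbhh
Reading characters right to left:
  Position 8: 'h'
  Position 7: 'h'
  Position 6: 'b'
  Position 5: 'd'
  Position 4: 'c'
  Position 3: 'c'
  Position 2: 'p'
  Position 1: 'e'
  Position 0: 'i'
Reversed: hhbdccpei

hhbdccpei


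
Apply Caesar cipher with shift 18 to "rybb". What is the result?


Caesar cipher: shift "rybb" by 18
  'r' (pos 17) + 18 = pos 9 = 'j'
  'y' (pos 24) + 18 = pos 16 = 'q'
  'b' (pos 1) + 18 = pos 19 = 't'
  'b' (pos 1) + 18 = pos 19 = 't'
Result: jqtt

jqtt


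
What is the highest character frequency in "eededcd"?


Input: eededcd
Character counts:
  'c': 1
  'd': 3
  'e': 3
Maximum frequency: 3

3


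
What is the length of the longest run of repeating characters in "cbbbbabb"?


Input: "cbbbbabb"
Scanning for longest run:
  Position 1 ('b'): new char, reset run to 1
  Position 2 ('b'): continues run of 'b', length=2
  Position 3 ('b'): continues run of 'b', length=3
  Position 4 ('b'): continues run of 'b', length=4
  Position 5 ('a'): new char, reset run to 1
  Position 6 ('b'): new char, reset run to 1
  Position 7 ('b'): continues run of 'b', length=2
Longest run: 'b' with length 4

4


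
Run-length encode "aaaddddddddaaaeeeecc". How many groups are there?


Input: aaaddddddddaaaeeeecc
Scanning for consecutive runs:
  Group 1: 'a' x 3 (positions 0-2)
  Group 2: 'd' x 8 (positions 3-10)
  Group 3: 'a' x 3 (positions 11-13)
  Group 4: 'e' x 4 (positions 14-17)
  Group 5: 'c' x 2 (positions 18-19)
Total groups: 5

5


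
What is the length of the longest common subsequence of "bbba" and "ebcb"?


LCS of "bbba" and "ebcb"
DP table:
           e    b    c    b
      0    0    0    0    0
  b   0    0    1    1    1
  b   0    0    1    1    2
  b   0    0    1    1    2
  a   0    0    1    1    2
LCS length = dp[4][4] = 2

2


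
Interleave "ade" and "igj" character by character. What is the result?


Interleaving "ade" and "igj":
  Position 0: 'a' from first, 'i' from second => "ai"
  Position 1: 'd' from first, 'g' from second => "dg"
  Position 2: 'e' from first, 'j' from second => "ej"
Result: aidgej

aidgej


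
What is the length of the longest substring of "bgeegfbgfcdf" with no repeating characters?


Input: "bgeegfbgfcdf"
Sliding window (track last position of each char):
  Position 0 ('b'): window [0,0] length 1 -- new best
  Position 1 ('g'): window [0,1] length 2 -- new best
  Position 2 ('e'): window [0,2] length 3 -- new best
  Position 3 ('e'): repeat (last at 2), move window start to 3
  Position 3 ('e'): window [3,3] length 1
  Position 4 ('g'): window [3,4] length 2
  Position 5 ('f'): window [3,5] length 3
  Position 6 ('b'): window [3,6] length 4 -- new best
  Position 7 ('g'): repeat (last at 4), move window start to 5
  Position 7 ('g'): window [5,7] length 3
  Position 8 ('f'): repeat (last at 5), move window start to 6
  Position 8 ('f'): window [6,8] length 3
  Position 9 ('c'): window [6,9] length 4
  Position 10 ('d'): window [6,10] length 5 -- new best
  Position 11 ('f'): repeat (last at 8), move window start to 9
  Position 11 ('f'): window [9,11] length 3
Longest substring with no repeats: "bgfcd" with length 5

5


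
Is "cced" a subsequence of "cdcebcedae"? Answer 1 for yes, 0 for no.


Check if "cced" is a subsequence of "cdcebcedae"
Greedy scan:
  Position 0 ('c'): matches sub[0] = 'c'
  Position 1 ('d'): no match needed
  Position 2 ('c'): matches sub[1] = 'c'
  Position 3 ('e'): matches sub[2] = 'e'
  Position 4 ('b'): no match needed
  Position 5 ('c'): no match needed
  Position 6 ('e'): no match needed
  Position 7 ('d'): matches sub[3] = 'd'
  Position 8 ('a'): no match needed
  Position 9 ('e'): no match needed
All 4 characters matched => is a subsequence

1


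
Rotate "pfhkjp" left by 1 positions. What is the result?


Input: "pfhkjp", rotate left by 1
First 1 characters: "p"
Remaining characters: "fhkjp"
Concatenate remaining + first: "fhkjp" + "p" = "fhkjpp"

fhkjpp


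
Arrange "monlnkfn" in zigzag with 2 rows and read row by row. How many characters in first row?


Zigzag "monlnkfn" into 2 rows:
Placing characters:
  'm' => row 0
  'o' => row 1
  'n' => row 0
  'l' => row 1
  'n' => row 0
  'k' => row 1
  'f' => row 0
  'n' => row 1
Rows:
  Row 0: "mnnf"
  Row 1: "olkn"
First row length: 4

4


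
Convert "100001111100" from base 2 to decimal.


Input: "100001111100" in base 2
Positional expansion:
  Digit '1' (value 1) x 2^11 = 2048
  Digit '0' (value 0) x 2^10 = 0
  Digit '0' (value 0) x 2^9 = 0
  Digit '0' (value 0) x 2^8 = 0
  Digit '0' (value 0) x 2^7 = 0
  Digit '1' (value 1) x 2^6 = 64
  Digit '1' (value 1) x 2^5 = 32
  Digit '1' (value 1) x 2^4 = 16
  Digit '1' (value 1) x 2^3 = 8
  Digit '1' (value 1) x 2^2 = 4
  Digit '0' (value 0) x 2^1 = 0
  Digit '0' (value 0) x 2^0 = 0
Sum = 2172

2172


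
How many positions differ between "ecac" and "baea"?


Comparing "ecac" and "baea" position by position:
  Position 0: 'e' vs 'b' => DIFFER
  Position 1: 'c' vs 'a' => DIFFER
  Position 2: 'a' vs 'e' => DIFFER
  Position 3: 'c' vs 'a' => DIFFER
Positions that differ: 4

4


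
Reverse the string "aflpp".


Input: aflpp
Reading characters right to left:
  Position 4: 'p'
  Position 3: 'p'
  Position 2: 'l'
  Position 1: 'f'
  Position 0: 'a'
Reversed: pplfa

pplfa


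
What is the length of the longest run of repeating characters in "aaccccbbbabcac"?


Input: "aaccccbbbabcac"
Scanning for longest run:
  Position 1 ('a'): continues run of 'a', length=2
  Position 2 ('c'): new char, reset run to 1
  Position 3 ('c'): continues run of 'c', length=2
  Position 4 ('c'): continues run of 'c', length=3
  Position 5 ('c'): continues run of 'c', length=4
  Position 6 ('b'): new char, reset run to 1
  Position 7 ('b'): continues run of 'b', length=2
  Position 8 ('b'): continues run of 'b', length=3
  Position 9 ('a'): new char, reset run to 1
  Position 10 ('b'): new char, reset run to 1
  Position 11 ('c'): new char, reset run to 1
  Position 12 ('a'): new char, reset run to 1
  Position 13 ('c'): new char, reset run to 1
Longest run: 'c' with length 4

4


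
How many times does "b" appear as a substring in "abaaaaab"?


Searching for "b" in "abaaaaab"
Scanning each position:
  Position 0: "a" => no
  Position 1: "b" => MATCH
  Position 2: "a" => no
  Position 3: "a" => no
  Position 4: "a" => no
  Position 5: "a" => no
  Position 6: "a" => no
  Position 7: "b" => MATCH
Total occurrences: 2

2


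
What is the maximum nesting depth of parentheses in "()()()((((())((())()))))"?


Input: "()()()((((())((())()))))"
Tracking depth:
  Position 0 '(': depth becomes 1
  Position 1 ')': depth becomes 0
  Position 2 '(': depth becomes 1
  Position 3 ')': depth becomes 0
  Position 4 '(': depth becomes 1
  Position 5 ')': depth becomes 0
  Position 6 '(': depth becomes 1
  Position 7 '(': depth becomes 2
  Position 8 '(': depth becomes 3
  Position 9 '(': depth becomes 4
  Position 10 '(': depth becomes 5
  Position 11 ')': depth becomes 4
  Position 12 ')': depth becomes 3
  Position 13 '(': depth becomes 4
  Position 14 '(': depth becomes 5
  Position 15 '(': depth becomes 6
  Position 16 ')': depth becomes 5
  Position 17 ')': depth becomes 4
  Position 18 '(': depth becomes 5
  Position 19 ')': depth becomes 4
  Position 20 ')': depth becomes 3
  Position 21 ')': depth becomes 2
  Position 22 ')': depth becomes 1
  Position 23 ')': depth becomes 0
Maximum depth reached: 6

6


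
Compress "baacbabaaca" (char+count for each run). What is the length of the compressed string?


Input: baacbabaaca
Runs:
  'b' x 1 => "b1"
  'a' x 2 => "a2"
  'c' x 1 => "c1"
  'b' x 1 => "b1"
  'a' x 1 => "a1"
  'b' x 1 => "b1"
  'a' x 2 => "a2"
  'c' x 1 => "c1"
  'a' x 1 => "a1"
Compressed: "b1a2c1b1a1b1a2c1a1"
Compressed length: 18

18


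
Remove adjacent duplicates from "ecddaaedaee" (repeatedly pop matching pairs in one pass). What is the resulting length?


Input: ecddaaedaee
Stack-based adjacent duplicate removal:
  Read 'e': push. Stack: e
  Read 'c': push. Stack: ec
  Read 'd': push. Stack: ecd
  Read 'd': matches stack top 'd' => pop. Stack: ec
  Read 'a': push. Stack: eca
  Read 'a': matches stack top 'a' => pop. Stack: ec
  Read 'e': push. Stack: ece
  Read 'd': push. Stack: eced
  Read 'a': push. Stack: eceda
  Read 'e': push. Stack: ecedae
  Read 'e': matches stack top 'e' => pop. Stack: eceda
Final stack: "eceda" (length 5)

5


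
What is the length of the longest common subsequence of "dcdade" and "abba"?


LCS of "dcdade" and "abba"
DP table:
           a    b    b    a
      0    0    0    0    0
  d   0    0    0    0    0
  c   0    0    0    0    0
  d   0    0    0    0    0
  a   0    1    1    1    1
  d   0    1    1    1    1
  e   0    1    1    1    1
LCS length = dp[6][4] = 1

1


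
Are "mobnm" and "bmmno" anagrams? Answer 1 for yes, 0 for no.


Strings: "mobnm", "bmmno"
Sorted first:  bmmno
Sorted second: bmmno
Sorted forms match => anagrams

1


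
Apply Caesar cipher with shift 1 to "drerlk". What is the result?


Caesar cipher: shift "drerlk" by 1
  'd' (pos 3) + 1 = pos 4 = 'e'
  'r' (pos 17) + 1 = pos 18 = 's'
  'e' (pos 4) + 1 = pos 5 = 'f'
  'r' (pos 17) + 1 = pos 18 = 's'
  'l' (pos 11) + 1 = pos 12 = 'm'
  'k' (pos 10) + 1 = pos 11 = 'l'
Result: esfsml

esfsml


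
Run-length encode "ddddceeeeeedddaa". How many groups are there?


Input: ddddceeeeeedddaa
Scanning for consecutive runs:
  Group 1: 'd' x 4 (positions 0-3)
  Group 2: 'c' x 1 (positions 4-4)
  Group 3: 'e' x 6 (positions 5-10)
  Group 4: 'd' x 3 (positions 11-13)
  Group 5: 'a' x 2 (positions 14-15)
Total groups: 5

5


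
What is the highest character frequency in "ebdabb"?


Input: ebdabb
Character counts:
  'a': 1
  'b': 3
  'd': 1
  'e': 1
Maximum frequency: 3

3


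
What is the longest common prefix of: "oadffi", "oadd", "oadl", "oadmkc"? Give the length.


Words: oadffi, oadd, oadl, oadmkc
  Position 0: all 'o' => match
  Position 1: all 'a' => match
  Position 2: all 'd' => match
  Position 3: ('f', 'd', 'l', 'm') => mismatch, stop
LCP = "oad" (length 3)

3


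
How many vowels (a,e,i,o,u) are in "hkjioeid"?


Input: hkjioeid
Checking each character:
  'h' at position 0: consonant
  'k' at position 1: consonant
  'j' at position 2: consonant
  'i' at position 3: vowel (running total: 1)
  'o' at position 4: vowel (running total: 2)
  'e' at position 5: vowel (running total: 3)
  'i' at position 6: vowel (running total: 4)
  'd' at position 7: consonant
Total vowels: 4

4


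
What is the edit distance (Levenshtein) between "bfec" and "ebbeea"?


Computing edit distance: "bfec" -> "ebbeea"
DP table:
           e    b    b    e    e    a
      0    1    2    3    4    5    6
  b   1    1    1    2    3    4    5
  f   2    2    2    2    3    4    5
  e   3    2    3    3    2    3    4
  c   4    3    3    4    3    3    4
Edit distance = dp[4][6] = 4

4


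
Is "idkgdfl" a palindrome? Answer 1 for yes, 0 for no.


Input: idkgdfl
Reversed: lfdgkdi
  Compare pos 0 ('i') with pos 6 ('l'): MISMATCH
  Compare pos 1 ('d') with pos 5 ('f'): MISMATCH
  Compare pos 2 ('k') with pos 4 ('d'): MISMATCH
Result: not a palindrome

0


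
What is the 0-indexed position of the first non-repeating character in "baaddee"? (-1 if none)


Input: baaddee
Character frequencies:
  'a': 2
  'b': 1
  'd': 2
  'e': 2
Scanning left to right for freq == 1:
  Position 0 ('b'): unique! => answer = 0

0


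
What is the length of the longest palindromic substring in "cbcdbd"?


Input: "cbcdbd"
Checking substrings for palindromes:
  [0:3] "cbc" (len 3) => palindrome
  [3:6] "dbd" (len 3) => palindrome
Longest palindromic substring: "cbc" with length 3

3


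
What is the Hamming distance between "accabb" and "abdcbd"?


Comparing "accabb" and "abdcbd" position by position:
  Position 0: 'a' vs 'a' => same
  Position 1: 'c' vs 'b' => differ
  Position 2: 'c' vs 'd' => differ
  Position 3: 'a' vs 'c' => differ
  Position 4: 'b' vs 'b' => same
  Position 5: 'b' vs 'd' => differ
Total differences (Hamming distance): 4

4


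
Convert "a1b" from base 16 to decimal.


Input: "a1b" in base 16
Positional expansion:
  Digit 'a' (value 10) x 16^2 = 2560
  Digit '1' (value 1) x 16^1 = 16
  Digit 'b' (value 11) x 16^0 = 11
Sum = 2587

2587


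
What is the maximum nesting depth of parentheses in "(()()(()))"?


Input: "(()()(()))"
Tracking depth:
  Position 0 '(': depth becomes 1
  Position 1 '(': depth becomes 2
  Position 2 ')': depth becomes 1
  Position 3 '(': depth becomes 2
  Position 4 ')': depth becomes 1
  Position 5 '(': depth becomes 2
  Position 6 '(': depth becomes 3
  Position 7 ')': depth becomes 2
  Position 8 ')': depth becomes 1
  Position 9 ')': depth becomes 0
Maximum depth reached: 3

3


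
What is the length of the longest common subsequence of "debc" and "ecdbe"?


LCS of "debc" and "ecdbe"
DP table:
           e    c    d    b    e
      0    0    0    0    0    0
  d   0    0    0    1    1    1
  e   0    1    1    1    1    2
  b   0    1    1    1    2    2
  c   0    1    2    2    2    2
LCS length = dp[4][5] = 2

2


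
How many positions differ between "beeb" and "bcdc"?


Comparing "beeb" and "bcdc" position by position:
  Position 0: 'b' vs 'b' => same
  Position 1: 'e' vs 'c' => DIFFER
  Position 2: 'e' vs 'd' => DIFFER
  Position 3: 'b' vs 'c' => DIFFER
Positions that differ: 3

3


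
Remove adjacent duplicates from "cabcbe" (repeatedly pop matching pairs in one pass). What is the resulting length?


Input: cabcbe
Stack-based adjacent duplicate removal:
  Read 'c': push. Stack: c
  Read 'a': push. Stack: ca
  Read 'b': push. Stack: cab
  Read 'c': push. Stack: cabc
  Read 'b': push. Stack: cabcb
  Read 'e': push. Stack: cabcbe
Final stack: "cabcbe" (length 6)

6


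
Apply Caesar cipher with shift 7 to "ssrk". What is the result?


Caesar cipher: shift "ssrk" by 7
  's' (pos 18) + 7 = pos 25 = 'z'
  's' (pos 18) + 7 = pos 25 = 'z'
  'r' (pos 17) + 7 = pos 24 = 'y'
  'k' (pos 10) + 7 = pos 17 = 'r'
Result: zzyr

zzyr


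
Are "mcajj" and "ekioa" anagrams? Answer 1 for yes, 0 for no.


Strings: "mcajj", "ekioa"
Sorted first:  acjjm
Sorted second: aeiko
Differ at position 1: 'c' vs 'e' => not anagrams

0


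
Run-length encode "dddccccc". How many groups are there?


Input: dddccccc
Scanning for consecutive runs:
  Group 1: 'd' x 3 (positions 0-2)
  Group 2: 'c' x 5 (positions 3-7)
Total groups: 2

2


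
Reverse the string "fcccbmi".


Input: fcccbmi
Reading characters right to left:
  Position 6: 'i'
  Position 5: 'm'
  Position 4: 'b'
  Position 3: 'c'
  Position 2: 'c'
  Position 1: 'c'
  Position 0: 'f'
Reversed: imbcccf

imbcccf


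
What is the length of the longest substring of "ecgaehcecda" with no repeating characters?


Input: "ecgaehcecda"
Sliding window (track last position of each char):
  Position 0 ('e'): window [0,0] length 1 -- new best
  Position 1 ('c'): window [0,1] length 2 -- new best
  Position 2 ('g'): window [0,2] length 3 -- new best
  Position 3 ('a'): window [0,3] length 4 -- new best
  Position 4 ('e'): repeat (last at 0), move window start to 1
  Position 4 ('e'): window [1,4] length 4
  Position 5 ('h'): window [1,5] length 5 -- new best
  Position 6 ('c'): repeat (last at 1), move window start to 2
  Position 6 ('c'): window [2,6] length 5
  Position 7 ('e'): repeat (last at 4), move window start to 5
  Position 7 ('e'): window [5,7] length 3
  Position 8 ('c'): repeat (last at 6), move window start to 7
  Position 8 ('c'): window [7,8] length 2
  Position 9 ('d'): window [7,9] length 3
  Position 10 ('a'): window [7,10] length 4
Longest substring with no repeats: "cgaeh" with length 5

5


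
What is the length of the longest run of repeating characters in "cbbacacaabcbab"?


Input: "cbbacacaabcbab"
Scanning for longest run:
  Position 1 ('b'): new char, reset run to 1
  Position 2 ('b'): continues run of 'b', length=2
  Position 3 ('a'): new char, reset run to 1
  Position 4 ('c'): new char, reset run to 1
  Position 5 ('a'): new char, reset run to 1
  Position 6 ('c'): new char, reset run to 1
  Position 7 ('a'): new char, reset run to 1
  Position 8 ('a'): continues run of 'a', length=2
  Position 9 ('b'): new char, reset run to 1
  Position 10 ('c'): new char, reset run to 1
  Position 11 ('b'): new char, reset run to 1
  Position 12 ('a'): new char, reset run to 1
  Position 13 ('b'): new char, reset run to 1
Longest run: 'b' with length 2

2


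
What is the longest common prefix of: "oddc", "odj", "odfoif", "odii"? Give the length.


Words: oddc, odj, odfoif, odii
  Position 0: all 'o' => match
  Position 1: all 'd' => match
  Position 2: ('d', 'j', 'f', 'i') => mismatch, stop
LCP = "od" (length 2)

2


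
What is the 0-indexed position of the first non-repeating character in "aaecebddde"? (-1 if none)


Input: aaecebddde
Character frequencies:
  'a': 2
  'b': 1
  'c': 1
  'd': 3
  'e': 3
Scanning left to right for freq == 1:
  Position 0 ('a'): freq=2, skip
  Position 1 ('a'): freq=2, skip
  Position 2 ('e'): freq=3, skip
  Position 3 ('c'): unique! => answer = 3

3


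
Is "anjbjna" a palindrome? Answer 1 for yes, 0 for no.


Input: anjbjna
Reversed: anjbjna
  Compare pos 0 ('a') with pos 6 ('a'): match
  Compare pos 1 ('n') with pos 5 ('n'): match
  Compare pos 2 ('j') with pos 4 ('j'): match
Result: palindrome

1


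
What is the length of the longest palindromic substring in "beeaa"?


Input: "beeaa"
Checking substrings for palindromes:
  [1:3] "ee" (len 2) => palindrome
  [3:5] "aa" (len 2) => palindrome
Longest palindromic substring: "ee" with length 2

2


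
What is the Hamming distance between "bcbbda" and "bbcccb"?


Comparing "bcbbda" and "bbcccb" position by position:
  Position 0: 'b' vs 'b' => same
  Position 1: 'c' vs 'b' => differ
  Position 2: 'b' vs 'c' => differ
  Position 3: 'b' vs 'c' => differ
  Position 4: 'd' vs 'c' => differ
  Position 5: 'a' vs 'b' => differ
Total differences (Hamming distance): 5

5


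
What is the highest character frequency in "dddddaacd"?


Input: dddddaacd
Character counts:
  'a': 2
  'c': 1
  'd': 6
Maximum frequency: 6

6


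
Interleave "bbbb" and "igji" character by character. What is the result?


Interleaving "bbbb" and "igji":
  Position 0: 'b' from first, 'i' from second => "bi"
  Position 1: 'b' from first, 'g' from second => "bg"
  Position 2: 'b' from first, 'j' from second => "bj"
  Position 3: 'b' from first, 'i' from second => "bi"
Result: bibgbjbi

bibgbjbi


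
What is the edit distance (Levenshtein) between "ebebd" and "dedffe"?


Computing edit distance: "ebebd" -> "dedffe"
DP table:
           d    e    d    f    f    e
      0    1    2    3    4    5    6
  e   1    1    1    2    3    4    5
  b   2    2    2    2    3    4    5
  e   3    3    2    3    3    4    4
  b   4    4    3    3    4    4    5
  d   5    4    4    3    4    5    5
Edit distance = dp[5][6] = 5

5


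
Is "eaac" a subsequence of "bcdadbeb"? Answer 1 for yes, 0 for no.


Check if "eaac" is a subsequence of "bcdadbeb"
Greedy scan:
  Position 0 ('b'): no match needed
  Position 1 ('c'): no match needed
  Position 2 ('d'): no match needed
  Position 3 ('a'): no match needed
  Position 4 ('d'): no match needed
  Position 5 ('b'): no match needed
  Position 6 ('e'): matches sub[0] = 'e'
  Position 7 ('b'): no match needed
Only matched 1/4 characters => not a subsequence

0


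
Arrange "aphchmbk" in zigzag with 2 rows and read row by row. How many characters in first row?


Zigzag "aphchmbk" into 2 rows:
Placing characters:
  'a' => row 0
  'p' => row 1
  'h' => row 0
  'c' => row 1
  'h' => row 0
  'm' => row 1
  'b' => row 0
  'k' => row 1
Rows:
  Row 0: "ahhb"
  Row 1: "pcmk"
First row length: 4

4
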